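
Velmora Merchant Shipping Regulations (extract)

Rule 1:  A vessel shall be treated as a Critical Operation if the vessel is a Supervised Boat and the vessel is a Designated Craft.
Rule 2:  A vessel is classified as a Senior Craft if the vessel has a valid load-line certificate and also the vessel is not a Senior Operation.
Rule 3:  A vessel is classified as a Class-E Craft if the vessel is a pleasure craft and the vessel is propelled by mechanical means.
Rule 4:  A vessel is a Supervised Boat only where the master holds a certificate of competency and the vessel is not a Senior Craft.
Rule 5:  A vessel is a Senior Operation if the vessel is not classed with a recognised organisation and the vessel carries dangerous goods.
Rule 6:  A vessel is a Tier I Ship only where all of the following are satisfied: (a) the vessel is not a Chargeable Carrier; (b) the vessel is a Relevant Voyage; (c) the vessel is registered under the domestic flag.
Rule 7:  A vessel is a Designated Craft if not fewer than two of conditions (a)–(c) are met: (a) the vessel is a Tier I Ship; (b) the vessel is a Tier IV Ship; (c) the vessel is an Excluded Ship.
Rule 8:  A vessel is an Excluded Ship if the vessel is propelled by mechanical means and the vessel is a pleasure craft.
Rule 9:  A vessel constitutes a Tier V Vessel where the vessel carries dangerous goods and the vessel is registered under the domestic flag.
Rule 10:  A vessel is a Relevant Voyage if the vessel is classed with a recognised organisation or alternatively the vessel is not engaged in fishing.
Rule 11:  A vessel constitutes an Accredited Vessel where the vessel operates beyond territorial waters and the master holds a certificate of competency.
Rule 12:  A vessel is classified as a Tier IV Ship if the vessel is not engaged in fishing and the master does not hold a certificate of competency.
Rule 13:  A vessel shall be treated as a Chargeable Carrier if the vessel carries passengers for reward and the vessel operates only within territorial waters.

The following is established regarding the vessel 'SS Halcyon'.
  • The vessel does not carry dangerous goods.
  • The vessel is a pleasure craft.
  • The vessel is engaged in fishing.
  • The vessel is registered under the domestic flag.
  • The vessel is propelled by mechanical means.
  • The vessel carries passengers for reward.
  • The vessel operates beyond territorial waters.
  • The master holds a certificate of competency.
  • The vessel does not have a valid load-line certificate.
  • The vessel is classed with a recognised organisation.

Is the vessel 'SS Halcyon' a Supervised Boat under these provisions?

Yes

rule 5 — Senior Operation: [the vessel is not classed with a recognised organisation? no] AND [the vessel carries dangerous goods? no] → not satisfied.
rule 2 — Senior Craft: [the vessel has a valid load-line certificate? no] AND [not a Senior Operation (rule 5)? yes] → not satisfied.
rule 4 — Supervised Boat: [the master holds a certificate of competency? yes] AND [not a Senior Craft (rule 2)? yes] → satisfied.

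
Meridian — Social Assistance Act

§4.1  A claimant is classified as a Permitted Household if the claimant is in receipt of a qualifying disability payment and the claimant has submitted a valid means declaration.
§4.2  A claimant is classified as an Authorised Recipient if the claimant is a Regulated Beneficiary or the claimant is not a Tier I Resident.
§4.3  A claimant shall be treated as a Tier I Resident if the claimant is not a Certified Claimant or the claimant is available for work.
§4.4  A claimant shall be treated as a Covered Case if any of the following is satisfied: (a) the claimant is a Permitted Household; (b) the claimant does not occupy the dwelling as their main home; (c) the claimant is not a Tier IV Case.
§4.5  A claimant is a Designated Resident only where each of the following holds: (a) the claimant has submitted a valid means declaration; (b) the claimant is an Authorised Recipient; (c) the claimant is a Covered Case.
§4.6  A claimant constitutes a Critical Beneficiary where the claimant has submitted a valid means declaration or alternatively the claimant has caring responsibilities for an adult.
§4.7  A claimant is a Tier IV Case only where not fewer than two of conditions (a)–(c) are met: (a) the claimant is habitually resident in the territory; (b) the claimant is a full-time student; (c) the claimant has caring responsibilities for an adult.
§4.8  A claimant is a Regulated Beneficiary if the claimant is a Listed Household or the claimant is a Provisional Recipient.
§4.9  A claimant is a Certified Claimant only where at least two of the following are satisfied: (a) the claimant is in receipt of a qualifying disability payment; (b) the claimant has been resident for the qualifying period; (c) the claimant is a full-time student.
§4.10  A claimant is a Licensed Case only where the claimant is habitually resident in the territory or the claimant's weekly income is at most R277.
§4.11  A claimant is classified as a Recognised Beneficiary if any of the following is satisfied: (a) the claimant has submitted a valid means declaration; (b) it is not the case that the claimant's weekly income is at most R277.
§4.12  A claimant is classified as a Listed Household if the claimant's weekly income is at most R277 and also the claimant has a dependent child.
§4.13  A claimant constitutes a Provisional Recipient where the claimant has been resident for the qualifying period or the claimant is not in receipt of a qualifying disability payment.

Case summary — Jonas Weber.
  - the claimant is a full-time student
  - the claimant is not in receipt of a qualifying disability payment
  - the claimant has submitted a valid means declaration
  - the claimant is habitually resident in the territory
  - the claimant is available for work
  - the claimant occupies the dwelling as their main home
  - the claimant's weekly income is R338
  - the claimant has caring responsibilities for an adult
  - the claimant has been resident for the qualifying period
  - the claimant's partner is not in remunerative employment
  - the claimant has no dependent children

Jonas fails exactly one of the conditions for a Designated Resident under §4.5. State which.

Under §4.12: claimant's weekly income: R338 ≤ R277? no; and the claimant has a dependent child? no. So the claimant is not a Listed Household.
Under §4.13: the claimant has been resident for the qualifying period? yes; or the claimant is not in receipt of a qualifying disability payment? yes. So the claimant is a Provisional Recipient.
Under §4.8: Listed Household (§4.12)? no; or Provisional Recipient (§4.13)? yes. So the claimant is a Regulated Beneficiary.
Under §4.9: the claimant is in receipt of a qualifying disability payment? no; the claimant has been resident for the qualifying period? yes; the claimant is a full-time student? yes — 2 of 3 hold (need ≥2) → satisfied.
Under §4.3: not a Certified Claimant (§4.9)? no; or the claimant is available for work? yes. So the claimant is a Tier I Resident.
Under §4.2: Regulated Beneficiary (§4.8)? yes; or not a Tier I Resident (§4.3)? no. So the claimant is an Authorised Recipient.
Under §4.1: the claimant is in receipt of a qualifying disability payment? no; and the claimant has submitted a valid means declaration? yes. So the claimant is not a Permitted Household.
Under §4.7: the claimant is habitually resident in the territory? yes; the claimant is a full-time student? yes; the claimant has caring responsibilities for an adult? yes — 3 of 3 hold (need ≥2) → satisfied.
Under §4.4: Permitted Household (§4.1)? no; or the claimant does not occupy the dwelling as their main home? no; or not a Tier IV Case (§4.7)? no. So the claimant is not a Covered Case.
Under §4.5: the claimant has submitted a valid means declaration? yes; and Authorised Recipient (§4.2)? yes; and Covered Case (§4.4)? no. So the claimant is not a Designated Resident.

Covered Case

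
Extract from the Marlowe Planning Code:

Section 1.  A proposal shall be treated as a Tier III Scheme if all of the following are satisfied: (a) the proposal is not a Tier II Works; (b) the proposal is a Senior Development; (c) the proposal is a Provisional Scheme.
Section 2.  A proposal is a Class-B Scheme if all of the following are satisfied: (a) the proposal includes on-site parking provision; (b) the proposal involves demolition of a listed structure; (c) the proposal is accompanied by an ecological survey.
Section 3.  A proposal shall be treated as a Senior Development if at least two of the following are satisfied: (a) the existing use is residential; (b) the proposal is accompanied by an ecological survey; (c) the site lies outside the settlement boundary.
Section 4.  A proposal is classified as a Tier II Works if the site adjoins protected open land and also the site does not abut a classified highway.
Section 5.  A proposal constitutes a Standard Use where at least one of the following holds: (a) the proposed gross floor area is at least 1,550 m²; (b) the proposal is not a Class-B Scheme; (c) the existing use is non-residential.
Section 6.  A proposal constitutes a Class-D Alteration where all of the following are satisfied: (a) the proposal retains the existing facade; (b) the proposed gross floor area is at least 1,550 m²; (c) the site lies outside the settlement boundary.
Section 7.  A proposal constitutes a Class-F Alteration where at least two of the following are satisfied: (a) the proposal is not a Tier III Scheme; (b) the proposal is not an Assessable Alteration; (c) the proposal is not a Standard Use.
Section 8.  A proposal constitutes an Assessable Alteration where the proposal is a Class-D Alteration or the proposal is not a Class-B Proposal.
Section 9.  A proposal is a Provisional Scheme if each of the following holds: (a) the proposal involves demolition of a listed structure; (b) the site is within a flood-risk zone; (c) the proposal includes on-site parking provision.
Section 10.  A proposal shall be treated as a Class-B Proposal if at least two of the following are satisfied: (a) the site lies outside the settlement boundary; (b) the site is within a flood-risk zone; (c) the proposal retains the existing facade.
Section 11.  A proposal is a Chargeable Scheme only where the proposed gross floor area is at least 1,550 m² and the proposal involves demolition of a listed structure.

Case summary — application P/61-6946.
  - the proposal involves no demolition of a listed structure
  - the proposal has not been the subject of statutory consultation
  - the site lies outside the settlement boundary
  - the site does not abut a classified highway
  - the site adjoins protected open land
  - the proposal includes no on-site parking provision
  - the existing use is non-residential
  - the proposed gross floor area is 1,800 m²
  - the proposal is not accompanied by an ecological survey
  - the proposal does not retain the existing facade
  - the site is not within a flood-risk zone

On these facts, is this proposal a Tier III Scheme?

Under section 4: the site adjoins protected open land? yes; and the site does not abut a classified highway? yes. So the proposal is a Tier II Works.
Under section 3: the existing use is residential? no; the proposal is accompanied by an ecological survey? no; the site lies outside the settlement boundary? yes — 1 of 3 hold (need ≥2) → not satisfied.
Under section 9: the proposal involves demolition of a listed structure? no; and the site is within a flood-risk zone? no; and the proposal includes on-site parking provision? no. So the proposal is not a Provisional Scheme.
Under section 1: not a Tier II Works (section 4)? no; and Senior Development (section 3)? no; and Provisional Scheme (section 9)? no. So the proposal is not a Tier III Scheme.

No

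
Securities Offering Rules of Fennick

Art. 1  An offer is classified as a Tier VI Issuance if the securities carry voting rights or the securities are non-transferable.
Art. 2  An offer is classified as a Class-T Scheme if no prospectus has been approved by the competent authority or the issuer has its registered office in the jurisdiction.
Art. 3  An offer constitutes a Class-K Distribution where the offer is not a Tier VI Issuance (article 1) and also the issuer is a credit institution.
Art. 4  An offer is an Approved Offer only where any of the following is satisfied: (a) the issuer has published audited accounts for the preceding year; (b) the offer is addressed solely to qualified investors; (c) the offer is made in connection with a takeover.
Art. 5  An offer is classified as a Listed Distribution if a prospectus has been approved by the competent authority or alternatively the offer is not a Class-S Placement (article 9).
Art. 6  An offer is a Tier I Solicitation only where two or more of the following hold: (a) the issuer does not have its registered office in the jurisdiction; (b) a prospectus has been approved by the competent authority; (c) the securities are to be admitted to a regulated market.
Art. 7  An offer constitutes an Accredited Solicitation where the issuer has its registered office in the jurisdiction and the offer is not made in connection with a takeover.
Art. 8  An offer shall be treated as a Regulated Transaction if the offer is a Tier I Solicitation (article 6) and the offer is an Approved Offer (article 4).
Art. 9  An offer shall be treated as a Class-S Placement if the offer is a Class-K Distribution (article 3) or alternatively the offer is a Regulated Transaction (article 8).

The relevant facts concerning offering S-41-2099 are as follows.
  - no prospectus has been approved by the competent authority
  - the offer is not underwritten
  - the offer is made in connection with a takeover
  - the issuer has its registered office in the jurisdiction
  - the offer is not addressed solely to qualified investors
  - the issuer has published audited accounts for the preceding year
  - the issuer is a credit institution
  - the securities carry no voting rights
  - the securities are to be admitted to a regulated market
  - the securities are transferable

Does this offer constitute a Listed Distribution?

No

Under article 1: the securities carry voting rights? no; or the securities are non-transferable? no. So the offer is not a Tier VI Issuance.
Under article 3: not a Tier VI Issuance (article 1)? yes; and the issuer is a credit institution? yes. So the offer is a Class-K Distribution.
Under article 6: the issuer does not have its registered office in the jurisdiction? no; a prospectus has been approved by the competent authority? no; the securities are to be admitted to a regulated market? yes — 1 of 3 hold (need ≥2) → not satisfied.
Under article 4: the issuer has published audited accounts for the preceding year? yes; or the offer is addressed solely to qualified investors? no; or the offer is made in connection with a takeover? yes. So the offer is an Approved Offer.
Under article 8: Tier I Solicitation (article 6)? no; and Approved Offer (article 4)? yes. So the offer is not a Regulated Transaction.
Under article 9: Class-K Distribution (article 3)? yes; or Regulated Transaction (article 8)? no. So the offer is a Class-S Placement.
Under article 5: a prospectus has been approved by the competent authority? no; or not a Class-S Placement (article 9)? no. So the offer is not a Listed Distribution.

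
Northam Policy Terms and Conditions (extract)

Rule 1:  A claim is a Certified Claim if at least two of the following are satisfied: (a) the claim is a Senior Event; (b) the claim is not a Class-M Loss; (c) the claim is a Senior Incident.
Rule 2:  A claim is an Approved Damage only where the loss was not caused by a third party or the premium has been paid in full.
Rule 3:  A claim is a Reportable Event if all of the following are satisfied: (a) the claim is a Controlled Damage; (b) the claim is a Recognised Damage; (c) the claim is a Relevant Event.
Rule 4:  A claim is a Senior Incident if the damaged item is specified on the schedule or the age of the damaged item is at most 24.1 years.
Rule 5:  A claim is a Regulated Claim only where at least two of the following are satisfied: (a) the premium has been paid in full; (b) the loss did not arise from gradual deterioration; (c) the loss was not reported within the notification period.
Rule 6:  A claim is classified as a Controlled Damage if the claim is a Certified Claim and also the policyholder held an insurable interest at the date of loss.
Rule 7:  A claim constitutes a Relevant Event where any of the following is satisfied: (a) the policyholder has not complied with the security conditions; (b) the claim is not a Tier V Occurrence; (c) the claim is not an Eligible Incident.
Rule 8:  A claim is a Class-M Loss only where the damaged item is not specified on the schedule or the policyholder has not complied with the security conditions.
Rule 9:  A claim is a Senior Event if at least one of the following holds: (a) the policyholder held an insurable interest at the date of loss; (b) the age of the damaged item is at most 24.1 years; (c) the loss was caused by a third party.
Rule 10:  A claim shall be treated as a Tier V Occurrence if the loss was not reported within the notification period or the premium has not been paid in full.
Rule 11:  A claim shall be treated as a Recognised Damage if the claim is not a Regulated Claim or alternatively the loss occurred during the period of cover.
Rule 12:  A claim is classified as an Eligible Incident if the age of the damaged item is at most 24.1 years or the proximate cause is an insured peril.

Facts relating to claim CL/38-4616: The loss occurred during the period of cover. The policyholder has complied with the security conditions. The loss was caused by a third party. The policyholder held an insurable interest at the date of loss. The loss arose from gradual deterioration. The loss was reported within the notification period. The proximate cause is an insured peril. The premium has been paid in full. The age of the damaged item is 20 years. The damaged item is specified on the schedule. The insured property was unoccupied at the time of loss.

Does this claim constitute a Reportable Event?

rule 9 — Senior Event: [the policyholder held an insurable interest at the date of loss? yes] OR [age of the damaged item: 20 years ≤ 24.1 years? yes] OR [the loss was caused by a third party? yes] → satisfied.
rule 8 — Class-M Loss: [the damaged item is not specified on the schedule? no] OR [the policyholder has not complied with the security conditions? no] → not satisfied.
rule 4 — Senior Incident: [the damaged item is specified on the schedule? yes] OR [age of the damaged item: 20 years ≤ 24.1 years? yes] → satisfied.
rule 1 — Certified Claim: Senior Event (rule 9)? yes; not a Class-M Loss (rule 8)? yes; Senior Incident (rule 4)? yes — 3 of 3 hold (need ≥2) → satisfied.
rule 6 — Controlled Damage: [Certified Claim (rule 1)? yes] AND [the policyholder held an insurable interest at the date of loss? yes] → satisfied.
rule 5 — Regulated Claim: the premium has been paid in full? yes; the loss did not arise from gradual deterioration? no; the loss was not reported within the notification period? no — 1 of 3 hold (need ≥2) → not satisfied.
rule 11 — Recognised Damage: [not a Regulated Claim (rule 5)? yes] OR [the loss occurred during the period of cover? yes] → satisfied.
rule 10 — Tier V Occurrence: [the loss was not reported within the notification period? no] OR [the premium has not been paid in full? no] → not satisfied.
rule 12 — Eligible Incident: [age of the damaged item: 20 years ≤ 24.1 years? yes] OR [the proximate cause is an insured peril? yes] → satisfied.
rule 7 — Relevant Event: [the policyholder has not complied with the security conditions? no] OR [not a Tier V Occurrence (rule 10)? yes] OR [not an Eligible Incident (rule 12)? no] → satisfied.
rule 3 — Reportable Event: [Controlled Damage (rule 6)? yes] AND [Recognised Damage (rule 11)? yes] AND [Relevant Event (rule 7)? yes] → satisfied.

Yes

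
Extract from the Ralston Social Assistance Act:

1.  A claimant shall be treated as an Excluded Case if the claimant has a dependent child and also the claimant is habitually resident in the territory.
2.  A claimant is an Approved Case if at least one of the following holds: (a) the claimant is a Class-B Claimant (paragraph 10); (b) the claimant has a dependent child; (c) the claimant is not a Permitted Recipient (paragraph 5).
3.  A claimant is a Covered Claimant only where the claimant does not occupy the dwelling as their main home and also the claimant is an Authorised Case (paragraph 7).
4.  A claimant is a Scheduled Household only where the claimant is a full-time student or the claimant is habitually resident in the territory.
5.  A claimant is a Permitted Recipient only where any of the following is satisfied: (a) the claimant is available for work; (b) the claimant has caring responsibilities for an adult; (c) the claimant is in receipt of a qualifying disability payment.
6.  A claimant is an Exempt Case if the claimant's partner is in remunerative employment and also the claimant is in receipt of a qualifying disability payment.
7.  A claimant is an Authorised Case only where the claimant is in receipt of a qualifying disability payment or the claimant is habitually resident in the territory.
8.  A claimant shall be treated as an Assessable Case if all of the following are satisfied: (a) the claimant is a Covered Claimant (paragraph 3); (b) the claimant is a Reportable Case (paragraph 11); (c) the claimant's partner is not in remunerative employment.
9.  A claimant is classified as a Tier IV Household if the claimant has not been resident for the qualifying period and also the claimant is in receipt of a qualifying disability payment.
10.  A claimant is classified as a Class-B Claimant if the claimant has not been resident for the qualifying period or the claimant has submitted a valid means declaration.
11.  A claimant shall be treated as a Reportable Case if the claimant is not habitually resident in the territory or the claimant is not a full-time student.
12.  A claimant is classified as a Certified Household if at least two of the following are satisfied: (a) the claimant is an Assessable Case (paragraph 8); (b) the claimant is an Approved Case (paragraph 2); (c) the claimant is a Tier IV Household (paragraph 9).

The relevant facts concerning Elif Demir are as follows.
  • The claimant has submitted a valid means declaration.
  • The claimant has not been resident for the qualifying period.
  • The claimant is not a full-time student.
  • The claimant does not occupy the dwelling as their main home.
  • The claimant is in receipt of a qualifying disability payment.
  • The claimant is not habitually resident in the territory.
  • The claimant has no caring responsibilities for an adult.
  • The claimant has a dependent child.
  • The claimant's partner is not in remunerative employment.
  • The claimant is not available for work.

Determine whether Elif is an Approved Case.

Yes

paragraph 10 — Class-B Claimant: [the claimant has not been resident for the qualifying period? yes] OR [the claimant has submitted a valid means declaration? yes] → satisfied.
paragraph 5 — Permitted Recipient: [the claimant is available for work? no] OR [the claimant has caring responsibilities for an adult? no] OR [the claimant is in receipt of a qualifying disability payment? yes] → satisfied.
paragraph 2 — Approved Case: [Class-B Claimant (paragraph 10)? yes] OR [the claimant has a dependent child? yes] OR [not a Permitted Recipient (paragraph 5)? no] → satisfied.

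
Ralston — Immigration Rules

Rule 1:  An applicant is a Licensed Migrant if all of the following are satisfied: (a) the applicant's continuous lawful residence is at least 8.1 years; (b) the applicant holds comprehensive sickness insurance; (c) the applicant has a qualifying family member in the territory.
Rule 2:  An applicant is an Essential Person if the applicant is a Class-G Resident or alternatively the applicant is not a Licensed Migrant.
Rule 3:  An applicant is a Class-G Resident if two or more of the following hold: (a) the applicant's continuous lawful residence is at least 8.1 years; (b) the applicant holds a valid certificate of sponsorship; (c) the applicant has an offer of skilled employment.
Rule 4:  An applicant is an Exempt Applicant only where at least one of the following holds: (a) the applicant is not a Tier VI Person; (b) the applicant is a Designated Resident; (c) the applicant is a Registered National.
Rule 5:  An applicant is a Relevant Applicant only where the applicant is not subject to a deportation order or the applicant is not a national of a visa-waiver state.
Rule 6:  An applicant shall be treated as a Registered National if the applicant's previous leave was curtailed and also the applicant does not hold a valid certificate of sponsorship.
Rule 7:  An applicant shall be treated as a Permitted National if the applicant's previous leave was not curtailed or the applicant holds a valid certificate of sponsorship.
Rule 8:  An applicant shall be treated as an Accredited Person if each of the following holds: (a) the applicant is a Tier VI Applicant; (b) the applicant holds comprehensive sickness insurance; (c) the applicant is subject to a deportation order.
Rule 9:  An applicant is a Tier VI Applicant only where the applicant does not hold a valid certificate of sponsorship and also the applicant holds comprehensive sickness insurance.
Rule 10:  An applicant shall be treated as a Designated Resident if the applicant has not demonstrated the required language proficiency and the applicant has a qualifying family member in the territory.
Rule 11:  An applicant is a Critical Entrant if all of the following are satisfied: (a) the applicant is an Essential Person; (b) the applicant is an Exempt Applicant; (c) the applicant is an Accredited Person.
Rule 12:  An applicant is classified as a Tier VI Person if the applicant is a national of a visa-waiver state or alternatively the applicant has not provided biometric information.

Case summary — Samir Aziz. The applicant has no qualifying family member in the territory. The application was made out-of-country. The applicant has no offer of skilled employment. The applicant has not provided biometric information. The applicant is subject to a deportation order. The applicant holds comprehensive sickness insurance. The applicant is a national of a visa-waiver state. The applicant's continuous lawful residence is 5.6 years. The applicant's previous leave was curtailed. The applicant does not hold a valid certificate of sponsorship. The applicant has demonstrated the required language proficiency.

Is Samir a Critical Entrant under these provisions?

rule 3 — Class-G Resident: applicant's continuous lawful residence: 5.6 years ≥ 8.1 years? no; the applicant holds a valid certificate of sponsorship? no; the applicant has an offer of skilled employment? no — 0 of 3 hold (need ≥2) → not satisfied.
rule 1 — Licensed Migrant: [applicant's continuous lawful residence: 5.6 years ≥ 8.1 years? no] AND [the applicant holds comprehensive sickness insurance? yes] AND [the applicant has a qualifying family member in the territory? no] → not satisfied.
rule 2 — Essential Person: [Class-G Resident (rule 3)? no] OR [not a Licensed Migrant (rule 1)? yes] → satisfied.
rule 12 — Tier VI Person: [the applicant is a national of a visa-waiver state? yes] OR [the applicant has not provided biometric information? yes] → satisfied.
rule 10 — Designated Resident: [the applicant has not demonstrated the required language proficiency? no] AND [the applicant has a qualifying family member in the territory? no] → not satisfied.
rule 6 — Registered National: [the applicant's previous leave was curtailed? yes] AND [the applicant does not hold a valid certificate of sponsorship? yes] → satisfied.
rule 4 — Exempt Applicant: [not a Tier VI Person (rule 12)? no] OR [Designated Resident (rule 10)? no] OR [Registered National (rule 6)? yes] → satisfied.
rule 9 — Tier VI Applicant: [the applicant does not hold a valid certificate of sponsorship? yes] AND [the applicant holds comprehensive sickness insurance? yes] → satisfied.
rule 8 — Accredited Person: [Tier VI Applicant (rule 9)? yes] AND [the applicant holds comprehensive sickness insurance? yes] AND [the applicant is subject to a deportation order? yes] → satisfied.
rule 11 — Critical Entrant: [Essential Person (rule 2)? yes] AND [Exempt Applicant (rule 4)? yes] AND [Accredited Person (rule 8)? yes] → satisfied.

Yes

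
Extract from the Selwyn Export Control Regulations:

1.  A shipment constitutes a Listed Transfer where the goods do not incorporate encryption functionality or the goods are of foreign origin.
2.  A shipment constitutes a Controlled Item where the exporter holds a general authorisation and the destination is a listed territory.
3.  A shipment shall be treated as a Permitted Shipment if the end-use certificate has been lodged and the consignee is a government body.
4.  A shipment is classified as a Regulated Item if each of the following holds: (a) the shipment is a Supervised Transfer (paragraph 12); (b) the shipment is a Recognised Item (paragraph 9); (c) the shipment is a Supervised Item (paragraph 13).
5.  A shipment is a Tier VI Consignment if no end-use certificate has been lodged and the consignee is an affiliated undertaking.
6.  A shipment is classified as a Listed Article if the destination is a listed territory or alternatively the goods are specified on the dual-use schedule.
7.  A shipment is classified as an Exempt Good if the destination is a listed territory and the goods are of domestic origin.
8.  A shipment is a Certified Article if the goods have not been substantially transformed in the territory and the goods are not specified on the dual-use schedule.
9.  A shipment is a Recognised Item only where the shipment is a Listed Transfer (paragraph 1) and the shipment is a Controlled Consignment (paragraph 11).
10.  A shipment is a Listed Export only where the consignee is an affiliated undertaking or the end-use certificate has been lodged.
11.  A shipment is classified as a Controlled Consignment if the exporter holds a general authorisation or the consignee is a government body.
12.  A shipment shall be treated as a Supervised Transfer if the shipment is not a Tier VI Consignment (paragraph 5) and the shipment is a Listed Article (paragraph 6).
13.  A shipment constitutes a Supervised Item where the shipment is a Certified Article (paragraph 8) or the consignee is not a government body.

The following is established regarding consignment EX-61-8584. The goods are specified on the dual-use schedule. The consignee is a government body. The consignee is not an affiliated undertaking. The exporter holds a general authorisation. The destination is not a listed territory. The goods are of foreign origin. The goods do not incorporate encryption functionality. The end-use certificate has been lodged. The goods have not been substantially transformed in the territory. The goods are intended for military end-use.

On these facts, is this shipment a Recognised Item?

Yes

Under paragraph 1: the goods do not incorporate encryption functionality? yes; or the goods are of foreign origin? yes. So the shipment is a Listed Transfer.
Under paragraph 11: the exporter holds a general authorisation? yes; or the consignee is a government body? yes. So the shipment is a Controlled Consignment.
Under paragraph 9: Listed Transfer (paragraph 1)? yes; and Controlled Consignment (paragraph 11)? yes. So the shipment is a Recognised Item.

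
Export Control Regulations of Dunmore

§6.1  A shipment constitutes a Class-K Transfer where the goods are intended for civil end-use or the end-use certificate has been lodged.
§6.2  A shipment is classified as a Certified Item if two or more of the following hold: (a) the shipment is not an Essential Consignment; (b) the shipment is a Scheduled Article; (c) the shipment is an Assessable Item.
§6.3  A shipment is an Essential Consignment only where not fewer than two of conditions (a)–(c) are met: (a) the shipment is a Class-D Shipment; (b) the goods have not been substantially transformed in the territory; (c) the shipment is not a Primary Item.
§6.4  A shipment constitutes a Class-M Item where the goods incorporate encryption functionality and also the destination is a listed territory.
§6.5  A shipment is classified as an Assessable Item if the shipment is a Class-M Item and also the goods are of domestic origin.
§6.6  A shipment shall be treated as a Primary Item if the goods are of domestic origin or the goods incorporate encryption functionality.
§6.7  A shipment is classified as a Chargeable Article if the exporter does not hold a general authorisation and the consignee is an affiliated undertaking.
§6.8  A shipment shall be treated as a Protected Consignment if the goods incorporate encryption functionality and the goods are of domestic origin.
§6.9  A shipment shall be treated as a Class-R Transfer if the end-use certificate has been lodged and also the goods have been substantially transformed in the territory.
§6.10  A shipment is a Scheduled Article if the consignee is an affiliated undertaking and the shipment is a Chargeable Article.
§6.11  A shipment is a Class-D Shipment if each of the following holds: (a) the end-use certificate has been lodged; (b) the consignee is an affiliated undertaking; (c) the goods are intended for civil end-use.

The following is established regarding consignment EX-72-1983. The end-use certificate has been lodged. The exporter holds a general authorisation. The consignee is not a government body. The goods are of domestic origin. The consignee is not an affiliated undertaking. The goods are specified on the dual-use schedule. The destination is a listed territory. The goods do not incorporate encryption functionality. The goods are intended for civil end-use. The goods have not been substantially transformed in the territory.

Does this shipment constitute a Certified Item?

Under §6.11: the end-use certificate has been lodged? yes; and the consignee is an affiliated undertaking? no; and the goods are intended for civil end-use? yes. So the shipment is not a Class-D Shipment.
Under §6.6: the goods are of domestic origin? yes; or the goods incorporate encryption functionality? no. So the shipment is a Primary Item.
Under §6.3: Class-D Shipment (§6.11)? no; the goods have not been substantially transformed in the territory? yes; not a Primary Item (§6.6)? no — 1 of 3 hold (need ≥2) → not satisfied.
Under §6.7: the exporter does not hold a general authorisation? no; and the consignee is an affiliated undertaking? no. So the shipment is not a Chargeable Article.
Under §6.10: the consignee is an affiliated undertaking? no; and Chargeable Article (§6.7)? no. So the shipment is not a Scheduled Article.
Under §6.4: the goods incorporate encryption functionality? no; and the destination is a listed territory? yes. So the shipment is not a Class-M Item.
Under §6.5: Class-M Item (§6.4)? no; and the goods are of domestic origin? yes. So the shipment is not an Assessable Item.
Under §6.2: not an Essential Consignment (§6.3)? yes; Scheduled Article (§6.10)? no; Assessable Item (§6.5)? no — 1 of 3 hold (need ≥2) → not satisfied.

No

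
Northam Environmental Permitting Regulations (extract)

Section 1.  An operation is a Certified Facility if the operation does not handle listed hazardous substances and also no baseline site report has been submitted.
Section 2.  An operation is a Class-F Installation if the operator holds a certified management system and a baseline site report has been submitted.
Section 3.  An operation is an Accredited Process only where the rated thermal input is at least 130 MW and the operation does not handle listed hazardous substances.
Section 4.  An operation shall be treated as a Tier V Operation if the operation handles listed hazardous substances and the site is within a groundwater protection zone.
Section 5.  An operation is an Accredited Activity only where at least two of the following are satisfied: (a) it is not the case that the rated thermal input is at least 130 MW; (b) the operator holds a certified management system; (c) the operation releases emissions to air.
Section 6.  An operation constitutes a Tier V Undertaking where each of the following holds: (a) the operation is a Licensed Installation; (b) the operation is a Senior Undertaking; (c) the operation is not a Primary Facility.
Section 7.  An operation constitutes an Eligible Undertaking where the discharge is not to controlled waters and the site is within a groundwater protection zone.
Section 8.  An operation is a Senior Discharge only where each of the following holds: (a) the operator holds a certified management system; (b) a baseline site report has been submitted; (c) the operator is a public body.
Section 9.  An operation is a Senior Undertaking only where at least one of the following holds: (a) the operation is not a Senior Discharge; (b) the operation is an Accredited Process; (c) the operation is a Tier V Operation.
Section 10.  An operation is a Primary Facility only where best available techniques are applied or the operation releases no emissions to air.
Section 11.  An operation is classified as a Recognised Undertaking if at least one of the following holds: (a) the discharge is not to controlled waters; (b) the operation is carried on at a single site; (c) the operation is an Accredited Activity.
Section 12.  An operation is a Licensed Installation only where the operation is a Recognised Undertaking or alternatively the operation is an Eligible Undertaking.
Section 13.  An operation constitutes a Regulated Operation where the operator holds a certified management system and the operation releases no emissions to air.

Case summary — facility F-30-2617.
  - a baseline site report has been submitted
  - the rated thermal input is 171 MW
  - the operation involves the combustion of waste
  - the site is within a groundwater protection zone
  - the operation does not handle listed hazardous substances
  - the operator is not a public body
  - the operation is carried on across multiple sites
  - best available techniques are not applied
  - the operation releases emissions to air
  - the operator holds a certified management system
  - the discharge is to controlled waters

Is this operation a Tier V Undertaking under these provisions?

Yes

section 5 — Accredited Activity: rated thermal input: 171 MW ≥ 130 MW? yes, so negated condition no; the operator holds a certified management system? yes; the operation releases emissions to air? yes — 2 of 3 hold (need ≥2) → satisfied.
section 11 — Recognised Undertaking: [the discharge is not to controlled waters? no] OR [the operation is carried on at a single site? no] OR [Accredited Activity (section 5)? yes] → satisfied.
section 7 — Eligible Undertaking: [the discharge is not to controlled waters? no] AND [the site is within a groundwater protection zone? yes] → not satisfied.
section 12 — Licensed Installation: [Recognised Undertaking (section 11)? yes] OR [Eligible Undertaking (section 7)? no] → satisfied.
section 8 — Senior Discharge: [the operator holds a certified management system? yes] AND [a baseline site report has been submitted? yes] AND [the operator is a public body? no] → not satisfied.
section 3 — Accredited Process: [rated thermal input: 171 MW ≥ 130 MW? yes] AND [the operation does not handle listed hazardous substances? yes] → satisfied.
section 4 — Tier V Operation: [the operation handles listed hazardous substances? no] AND [the site is within a groundwater protection zone? yes] → not satisfied.
section 9 — Senior Undertaking: [not a Senior Discharge (section 8)? yes] OR [Accredited Process (section 3)? yes] OR [Tier V Operation (section 4)? no] → satisfied.
section 10 — Primary Facility: [best available techniques are applied? no] OR [the operation releases no emissions to air? no] → not satisfied.
section 6 — Tier V Undertaking: [Licensed Installation (section 12)? yes] AND [Senior Undertaking (section 9)? yes] AND [not a Primary Facility (section 10)? yes] → satisfied.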